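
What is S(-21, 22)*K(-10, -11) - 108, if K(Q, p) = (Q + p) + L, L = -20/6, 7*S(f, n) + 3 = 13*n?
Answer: -22927/21 ≈ -1091.8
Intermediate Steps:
S(f, n) = -3/7 + 13*n/7 (S(f, n) = -3/7 + (13*n)/7 = -3/7 + 13*n/7)
L = -10/3 (L = -20*⅙ = -10/3 ≈ -3.3333)
K(Q, p) = -10/3 + Q + p (K(Q, p) = (Q + p) - 10/3 = -10/3 + Q + p)
S(-21, 22)*K(-10, -11) - 108 = (-3/7 + (13/7)*22)*(-10/3 - 10 - 11) - 108 = (-3/7 + 286/7)*(-73/3) - 108 = (283/7)*(-73/3) - 108 = -20659/21 - 108 = -22927/21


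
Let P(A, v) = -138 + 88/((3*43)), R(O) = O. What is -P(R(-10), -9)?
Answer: 17714/129 ≈ 137.32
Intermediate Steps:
P(A, v) = -17714/129 (P(A, v) = -138 + 88/129 = -17714/129)
-P(R(-10), -9) = -1*(-17714/129) = 17714/129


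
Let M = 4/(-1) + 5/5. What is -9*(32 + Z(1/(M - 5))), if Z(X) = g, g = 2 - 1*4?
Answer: -270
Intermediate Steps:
M = -3 (M = 4*(-1) + 5*(⅕) = -4 + 1 = -3)
g = -2 (g = 2 - 4 = -2)
Z(X) = -2
-9*(32 + Z(1/(M - 5))) = -9*(32 - 2) = -9*30 = -270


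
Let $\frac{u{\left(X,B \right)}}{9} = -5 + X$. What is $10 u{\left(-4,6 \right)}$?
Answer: $-810$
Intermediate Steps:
$u{\left(X,B \right)} = -45 + 9 X$ ($u{\left(X,B \right)} = 9 \left(-5 + X\right) = -45 + 9 X$)
$10 u{\left(-4,6 \right)} = 10 \left(-45 + 9 \left(-4\right)\right) = 10 \left(-45 - 36\right) = 10 \left(-81\right) = -810$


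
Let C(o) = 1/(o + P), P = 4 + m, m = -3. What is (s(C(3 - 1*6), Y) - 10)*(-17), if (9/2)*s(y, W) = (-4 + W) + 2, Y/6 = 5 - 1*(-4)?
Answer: -238/9 ≈ -26.444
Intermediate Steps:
P = 1 (P = 4 - 3 = 1)
C(o) = 1/(1 + o) (C(o) = 1/(o + 1) = 1/(1 + o))
Y = 54 (Y = 6*(5 - 1*(-4)) = 6*(5 + 4) = 6*9 = 54)
s(y, W) = -4/9 + 2*W/9 (s(y, W) = 2*((-4 + W) + 2)/9 = 2*(-2 + W)/9 = -4/9 + 2*W/9)
(s(C(3 - 1*6), Y) - 10)*(-17) = ((-4/9 + (2/9)*54) - 10)*(-17) = ((-4/9 + 12) - 10)*(-17) = (104/9 - 10)*(-17) = (14/9)*(-17) = -238/9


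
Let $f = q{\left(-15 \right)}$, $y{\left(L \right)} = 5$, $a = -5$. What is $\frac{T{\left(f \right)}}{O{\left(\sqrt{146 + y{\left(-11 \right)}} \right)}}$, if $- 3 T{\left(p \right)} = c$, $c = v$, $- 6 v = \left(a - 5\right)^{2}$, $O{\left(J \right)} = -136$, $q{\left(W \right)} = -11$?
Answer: $- \frac{25}{612} \approx -0.04085$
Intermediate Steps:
$f = -11$
$v = - \frac{50}{3}$ ($v = - \frac{\left(-5 - 5\right)^{2}}{6} = - \frac{\left(-10\right)^{2}}{6} = \left(- \frac{1}{6}\right) 100 = - \frac{50}{3} \approx -16.667$)
$c = - \frac{50}{3} \approx -16.667$
$T{\left(p \right)} = \frac{50}{9}$ ($T{\left(p \right)} = \left(- \frac{1}{3}\right) \left(- \frac{50}{3}\right) = \frac{50}{9}$)
$\frac{T{\left(f \right)}}{O{\left(\sqrt{146 + y{\left(-11 \right)}} \right)}} = \frac{50}{9 \left(-136\right)} = \frac{50}{9} \left(- \frac{1}{136}\right) = - \frac{25}{612}$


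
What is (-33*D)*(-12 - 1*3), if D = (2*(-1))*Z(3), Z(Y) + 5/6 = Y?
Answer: -2145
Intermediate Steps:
Z(Y) = -⅚ + Y
D = -13/3 (D = (2*(-1))*(-⅚ + 3) = -2*13/6 = -13/3 ≈ -4.3333)
(-33*D)*(-12 - 1*3) = (-33*(-13/3))*(-12 - 1*3) = 143*(-12 - 3) = 143*(-15) = -2145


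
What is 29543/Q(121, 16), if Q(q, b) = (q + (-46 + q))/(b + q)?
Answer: 4047391/196 ≈ 20650.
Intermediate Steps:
Q(q, b) = (-46 + 2*q)/(b + q)
29543/Q(121, 16) = 29543/((2*(-23 + 121)/(16 + 121))) = 29543/((2*98/137)) = 29543/((2*(1/137)*98)) = 29543/(196/137) = 29543*(137/196) = 4047391/196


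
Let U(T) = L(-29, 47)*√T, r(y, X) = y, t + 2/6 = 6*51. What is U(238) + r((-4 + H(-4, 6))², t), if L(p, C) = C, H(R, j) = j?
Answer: 4 + 47*√238 ≈ 729.08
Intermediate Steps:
t = 917/3 (t = -⅓ + 6*51 = -⅓ + 306 = 917/3 ≈ 305.67)
U(T) = 47*√T
U(238) + r((-4 + H(-4, 6))², t) = 47*√238 + (-4 + 6)² = 47*√238 + 2² = 47*√238 + 4 = 4 + 47*√238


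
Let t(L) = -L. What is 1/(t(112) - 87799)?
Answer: -1/87911 ≈ -1.1375e-5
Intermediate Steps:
1/(t(112) - 87799) = 1/(-1*112 - 87799) = 1/(-112 - 87799) = 1/(-87911) = -1/87911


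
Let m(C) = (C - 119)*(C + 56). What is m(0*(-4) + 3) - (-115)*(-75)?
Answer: -15469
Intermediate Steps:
m(C) = (-119 + C)*(56 + C)
m(0*(-4) + 3) - (-115)*(-75) = (-6664 + (0*(-4) + 3)**2 - 63*(0*(-4) + 3)) - (-115)*(-75) = (-6664 + (0 + 3)**2 - 63*(0 + 3)) - 1*8625 = (-6664 + 3**2 - 63*3) - 8625 = (-6664 + 9 - 189) - 8625 = -6844 - 8625 = -15469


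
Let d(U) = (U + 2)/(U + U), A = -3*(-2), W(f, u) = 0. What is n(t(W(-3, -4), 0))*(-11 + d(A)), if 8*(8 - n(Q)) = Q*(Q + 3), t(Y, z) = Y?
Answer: -248/3 ≈ -82.667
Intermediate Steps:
A = 6
d(U) = (2 + U)/(2*U) (d(U) = (2 + U)/((2*U)) = (2 + U)*(1/(2*U)) = (2 + U)/(2*U))
n(Q) = 8 - Q*(3 + Q)/8 (n(Q) = 8 - Q*(Q + 3)/8 = 8 - Q*(3 + Q)/8)
n(t(W(-3, -4), 0))*(-11 + d(A)) = (8 - 3/8*0 - 1/8*0**2)*(-11 + (1/2)*(2 + 6)/6) = (8 + 0 - 1/8*0)*(-11 + (1/2)*(1/6)*8) = (8 + 0 + 0)*(-11 + 2/3) = 8*(-31/3) = -248/3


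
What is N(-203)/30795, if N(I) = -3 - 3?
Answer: -2/10265 ≈ -0.00019484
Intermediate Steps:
N(I) = -6
N(-203)/30795 = -6/30795 = -6*1/30795 = -2/10265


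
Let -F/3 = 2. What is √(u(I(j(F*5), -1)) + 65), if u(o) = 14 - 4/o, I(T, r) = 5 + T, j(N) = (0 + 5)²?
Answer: 13*√105/15 ≈ 8.8807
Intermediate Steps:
F = -6 (F = -3*2 = -6)
j(N) = 25 (j(N) = 5² = 25)
√(u(I(j(F*5), -1)) + 65) = √((14 - 4/(5 + 25)) + 65) = √((14 - 4/30) + 65) = √((14 - 4*1/30) + 65) = √((14 - 2/15) + 65) = √(208/15 + 65) = √(1183/15) = 13*√105/15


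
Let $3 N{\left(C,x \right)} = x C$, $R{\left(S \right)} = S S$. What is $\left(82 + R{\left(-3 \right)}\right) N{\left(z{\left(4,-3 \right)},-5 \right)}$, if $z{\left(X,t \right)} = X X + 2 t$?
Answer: $- \frac{4550}{3} \approx -1516.7$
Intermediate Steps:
$z{\left(X,t \right)} = X^{2} + 2 t$
$R{\left(S \right)} = S^{2}$
$N{\left(C,x \right)} = \frac{C x}{3}$ ($N{\left(C,x \right)} = \frac{x C}{3} = \frac{C x}{3}$)
$\left(82 + R{\left(-3 \right)}\right) N{\left(z{\left(4,-3 \right)},-5 \right)} = \left(82 + \left(-3\right)^{2}\right) \frac{1}{3} \left(4^{2} + 2 \left(-3\right)\right) \left(-5\right) = \left(82 + 9\right) \frac{1}{3} \left(16 - 6\right) \left(-5\right) = 91 \cdot \frac{1}{3} \cdot 10 \left(-5\right) = 91 \left(- \frac{50}{3}\right) = - \frac{4550}{3}$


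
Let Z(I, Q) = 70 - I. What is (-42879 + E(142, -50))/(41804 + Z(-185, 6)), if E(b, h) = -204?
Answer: -43083/42059 ≈ -1.0243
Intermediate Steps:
(-42879 + E(142, -50))/(41804 + Z(-185, 6)) = (-42879 - 204)/(41804 + (70 - 1*(-185))) = -43083/(41804 + (70 + 185)) = -43083/(41804 + 255) = -43083/42059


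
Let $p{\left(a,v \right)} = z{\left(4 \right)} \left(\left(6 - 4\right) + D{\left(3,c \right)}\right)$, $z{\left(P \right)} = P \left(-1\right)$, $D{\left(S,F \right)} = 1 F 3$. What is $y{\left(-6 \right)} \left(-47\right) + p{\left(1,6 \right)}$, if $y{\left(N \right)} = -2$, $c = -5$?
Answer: $146$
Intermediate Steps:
$D{\left(S,F \right)} = 3 F$ ($D{\left(S,F \right)} = F 3 = 3 F$)
$z{\left(P \right)} = - P$
$p{\left(a,v \right)} = 52$ ($p{\left(a,v \right)} = \left(-1\right) 4 \left(\left(6 - 4\right) + 3 \left(-5\right)\right) = - 4 \left(2 - 15\right) = \left(-4\right) \left(-13\right) = 52$)
$y{\left(-6 \right)} \left(-47\right) + p{\left(1,6 \right)} = \left(-2\right) \left(-47\right) + 52 = 94 + 52 = 146$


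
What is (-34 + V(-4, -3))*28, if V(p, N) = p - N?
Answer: -980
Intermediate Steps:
(-34 + V(-4, -3))*28 = (-34 + (-4 - 1*(-3)))*28 = (-34 + (-4 + 3))*28 = (-34 - 1)*28 = -35*28 = -980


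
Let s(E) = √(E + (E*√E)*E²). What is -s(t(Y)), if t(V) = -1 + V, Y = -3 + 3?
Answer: -√(-1 - I) ≈ -0.45509 + 1.0987*I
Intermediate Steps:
Y = 0
s(E) = √(E + E^(7/2)) (s(E) = √(E + E^(3/2)*E²) = √(E + E^(7/2)))
-s(t(Y)) = -√((-1 + 0) + (-1 + 0)^(7/2)) = -√(-1 + (-1)^(7/2)) = -√(-1 - I)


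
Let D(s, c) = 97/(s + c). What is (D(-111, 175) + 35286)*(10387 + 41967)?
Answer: 59118162977/32 ≈ 1.8474e+9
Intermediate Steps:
D(s, c) = 97/(c + s)
(D(-111, 175) + 35286)*(10387 + 41967) = (97/(175 - 111) + 35286)*(10387 + 41967) = (97/64 + 35286)*52354 = (2258401/64)*52354 = 59118162977/32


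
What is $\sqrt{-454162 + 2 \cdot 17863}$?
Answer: $2 i \sqrt{104609} \approx 646.87 i$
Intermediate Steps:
$\sqrt{-454162 + 2 \cdot 17863} = \sqrt{-454162 + 35726} = \sqrt{-418436} = 2 i \sqrt{104609}$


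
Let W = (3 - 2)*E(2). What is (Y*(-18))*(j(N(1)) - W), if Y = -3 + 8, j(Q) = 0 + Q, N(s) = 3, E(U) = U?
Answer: -90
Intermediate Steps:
W = 2 (W = (3 - 2)*2 = 1*2 = 2)
j(Q) = Q
Y = 5
(Y*(-18))*(j(N(1)) - W) = (5*(-18))*(3 - 1*2) = -90*(3 - 2) = -90*1 = -90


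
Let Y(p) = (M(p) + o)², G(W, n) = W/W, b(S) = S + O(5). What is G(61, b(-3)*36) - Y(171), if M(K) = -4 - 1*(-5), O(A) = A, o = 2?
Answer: -8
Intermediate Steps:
b(S) = 5 + S (b(S) = S + 5 = 5 + S)
M(K) = 1 (M(K) = -4 + 5 = 1)
G(W, n) = 1
Y(p) = 9 (Y(p) = (1 + 2)² = 3² = 9)
G(61, b(-3)*36) - Y(171) = 1 - 1*9 = 1 - 9 = -8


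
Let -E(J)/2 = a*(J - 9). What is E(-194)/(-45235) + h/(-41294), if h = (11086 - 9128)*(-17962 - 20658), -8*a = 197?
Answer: 621998412307/339624380 ≈ 1831.4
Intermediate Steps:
a = -197/8 (a = -⅛*197 = -197/8 ≈ -24.625)
E(J) = -1773/4 + 197*J/4 (E(J) = -(-197)*(J - 9)/4 = -(-197)*(-9 + J)/4 = -2*(1773/8 - 197*J/8) = -1773/4 + 197*J/4)
h = -75617960 (h = 1958*(-38620) = -75617960)
E(-194)/(-45235) + h/(-41294) = (-1773/4 + (197/4)*(-194))/(-45235) - 75617960/(-41294) = (-1773/4 - 19109/2)*(-1/45235) - 75617960*(-1/41294) = -39991/4*(-1/45235) + 3437180/1877 = 39991/180940 + 3437180/1877 = 621998412307/339624380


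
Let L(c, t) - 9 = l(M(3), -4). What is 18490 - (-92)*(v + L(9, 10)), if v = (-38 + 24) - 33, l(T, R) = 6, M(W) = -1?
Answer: 15546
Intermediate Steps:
v = -47 (v = -14 - 33 = -47)
L(c, t) = 15 (L(c, t) = 9 + 6 = 15)
18490 - (-92)*(v + L(9, 10)) = 18490 - (-92)*(-47 + 15) = 18490 - (-92)*(-32) = 18490 - 1*2944 = 18490 - 2944 = 15546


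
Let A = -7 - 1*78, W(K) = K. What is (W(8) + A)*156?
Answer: -12012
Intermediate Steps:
A = -85 (A = -7 - 78 = -85)
(W(8) + A)*156 = (8 - 85)*156 = -77*156 = -12012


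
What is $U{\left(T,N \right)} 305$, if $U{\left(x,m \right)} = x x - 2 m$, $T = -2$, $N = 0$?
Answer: $1220$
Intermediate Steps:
$U{\left(x,m \right)} = x^{2} - 2 m$
$U{\left(T,N \right)} 305 = \left(\left(-2\right)^{2} - 0\right) 305 = \left(4 + 0\right) 305 = 4 \cdot 305 = 1220$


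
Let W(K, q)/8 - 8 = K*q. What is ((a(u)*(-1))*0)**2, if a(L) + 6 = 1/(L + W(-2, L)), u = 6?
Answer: 0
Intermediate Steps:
W(K, q) = 64 + 8*K*q (W(K, q) = 64 + 8*(K*q) = 64 + 8*K*q)
a(L) = -6 + 1/(64 - 15*L) (a(L) = -6 + 1/(L + (64 + 8*(-2)*L)) = -6 + 1/(L + (64 - 16*L)) = -6 + 1/(64 - 15*L))
((a(u)*(-1))*0)**2 = ((((383 - 90*6)/(-64 + 15*6))*(-1))*0)**2 = ((((383 - 540)/(-64 + 90))*(-1))*0)**2 = (((-157/26)*(-1))*0)**2 = ((((1/26)*(-157))*(-1))*0)**2 = (-157/26*(-1)*0)**2 = ((157/26)*0)**2 = 0**2 = 0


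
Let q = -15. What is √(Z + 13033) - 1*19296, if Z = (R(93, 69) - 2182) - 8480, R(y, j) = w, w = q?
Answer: -19296 + 2*√589 ≈ -19247.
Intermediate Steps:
w = -15
R(y, j) = -15
Z = -10677 (Z = (-15 - 2182) - 8480 = -2197 - 8480 = -10677)
√(Z + 13033) - 1*19296 = √(-10677 + 13033) - 1*19296 = √2356 - 19296 = 2*√589 - 19296 = -19296 + 2*√589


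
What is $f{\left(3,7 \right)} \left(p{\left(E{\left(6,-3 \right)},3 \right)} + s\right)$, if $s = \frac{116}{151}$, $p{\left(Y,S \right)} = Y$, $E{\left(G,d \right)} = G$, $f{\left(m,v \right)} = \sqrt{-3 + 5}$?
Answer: $\frac{1022 \sqrt{2}}{151} \approx 9.5717$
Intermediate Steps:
$f{\left(m,v \right)} = \sqrt{2}$
$s = \frac{116}{151}$ ($s = 116 \cdot \frac{1}{151} = \frac{116}{151} \approx 0.76821$)
$f{\left(3,7 \right)} \left(p{\left(E{\left(6,-3 \right)},3 \right)} + s\right) = \sqrt{2} \left(6 + \frac{116}{151}\right) = \sqrt{2} \cdot \frac{1022}{151} = \frac{1022 \sqrt{2}}{151}$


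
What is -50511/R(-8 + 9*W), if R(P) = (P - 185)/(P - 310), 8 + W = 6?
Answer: -16971696/211 ≈ -80435.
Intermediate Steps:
W = -2 (W = -8 + 6 = -2)
R(P) = (-185 + P)/(-310 + P)
-50511/R(-8 + 9*W) = -50511*(-310 + (-8 + 9*(-2)))/(-185 + (-8 + 9*(-2))) = -50511*(-310 + (-8 - 18))/(-185 + (-8 - 18)) = -50511*(-310 - 26)/(-185 - 26) = -50511/(-211/(-336)) = -50511/((-1/336*(-211))) = -50511/211/336 = -50511*336/211 = -16971696/211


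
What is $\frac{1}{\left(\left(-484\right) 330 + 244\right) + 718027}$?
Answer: $\frac{1}{558551} \approx 1.7903 \cdot 10^{-6}$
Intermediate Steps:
$\frac{1}{\left(\left(-484\right) 330 + 244\right) + 718027} = \frac{1}{\left(-159720 + 244\right) + 718027} = \frac{1}{-159476 + 718027} = \frac{1}{558551}$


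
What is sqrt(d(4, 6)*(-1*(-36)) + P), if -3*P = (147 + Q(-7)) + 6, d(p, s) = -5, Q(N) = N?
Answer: 7*I*sqrt(42)/3 ≈ 15.122*I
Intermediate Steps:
P = -146/3 (P = -((147 - 7) + 6)/3 = -(140 + 6)/3 = -1/3*146 = -146/3 ≈ -48.667)
sqrt(d(4, 6)*(-1*(-36)) + P) = sqrt(-(-5)*(-36) - 146/3) = sqrt(-5*36 - 146/3) = sqrt(-180 - 146/3) = sqrt(-686/3) = 7*I*sqrt(42)/3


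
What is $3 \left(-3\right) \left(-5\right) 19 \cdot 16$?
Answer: $13680$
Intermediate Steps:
$3 \left(-3\right) \left(-5\right) 19 \cdot 16 = \left(-9\right) \left(-5\right) 19 \cdot 16 = 45 \cdot 19 \cdot 16 = 855 \cdot 16 = 13680$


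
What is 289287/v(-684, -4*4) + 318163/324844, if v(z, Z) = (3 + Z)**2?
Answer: 7232839675/4222972 ≈ 1712.7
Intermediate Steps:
289287/v(-684, -4*4) + 318163/324844 = 289287/((3 - 4*4)**2) + 318163/324844 = 289287/((3 - 16)**2) + 318163*(1/324844) = 289287/((-13)**2) + 318163/324844 = 289287/169 + 318163/324844 = 7232839675/4222972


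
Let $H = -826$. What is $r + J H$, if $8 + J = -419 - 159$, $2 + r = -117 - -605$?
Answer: $484522$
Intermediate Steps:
$r = 486$ ($r = -2 - -488 = -2 + \left(-117 + 605\right) = -2 + 488 = 486$)
$J = -586$ ($J = -8 - 578 = -586$)
$r + J H = 486 - -484036 = 486 + 484036 = 484522$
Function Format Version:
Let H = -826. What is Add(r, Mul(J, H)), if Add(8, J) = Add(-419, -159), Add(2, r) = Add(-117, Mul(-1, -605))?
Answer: 484522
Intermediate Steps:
r = 486 (r = Add(-2, Add(-117, Mul(-1, -605))) = Add(-2, Add(-117, 605)) = Add(-2, 488) = 486)
J = -586 (J = Add(-8, Add(-419, -159)) = Add(-8, -578) = -586)
Add(r, Mul(J, H)) = Add(486, Mul(-586, -826)) = Add(486, 484036) = 484522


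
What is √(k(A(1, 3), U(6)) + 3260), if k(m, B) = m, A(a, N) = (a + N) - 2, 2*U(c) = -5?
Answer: √3262 ≈ 57.114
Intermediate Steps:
U(c) = -5/2 (U(c) = (½)*(-5) = -5/2)
A(a, N) = -2 + N + a (A(a, N) = (N + a) - 2 = -2 + N + a)
√(k(A(1, 3), U(6)) + 3260) = √((-2 + 3 + 1) + 3260) = √(2 + 3260) = √3262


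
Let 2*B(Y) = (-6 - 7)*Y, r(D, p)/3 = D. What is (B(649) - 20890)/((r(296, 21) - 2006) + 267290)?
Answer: -16739/177448 ≈ -0.094332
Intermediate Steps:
r(D, p) = 3*D
B(Y) = -13*Y/2 (B(Y) = ((-6 - 7)*Y)/2 = (-13*Y)/2 = -13*Y/2)
(B(649) - 20890)/((r(296, 21) - 2006) + 267290) = (-13/2*649 - 20890)/((3*296 - 2006) + 267290) = (-8437/2 - 20890)/((888 - 2006) + 267290) = -50217/(2*(-1118 + 267290)) = -50217/2/266172 = -50217/2*1/266172 = -16739/177448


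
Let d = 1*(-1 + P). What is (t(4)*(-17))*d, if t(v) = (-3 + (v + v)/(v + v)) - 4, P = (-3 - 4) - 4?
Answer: -1224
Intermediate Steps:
P = -11 (P = -7 - 4 = -11)
d = -12 (d = 1*(-1 - 11) = 1*(-12) = -12)
t(v) = -6 (t(v) = (-3 + (2*v)/((2*v))) - 4 = (-3 + (2*v)*(1/(2*v))) - 4 = (-3 + 1) - 4 = -2 - 4 = -6)
(t(4)*(-17))*d = -6*(-17)*(-12) = 102*(-12) = -1224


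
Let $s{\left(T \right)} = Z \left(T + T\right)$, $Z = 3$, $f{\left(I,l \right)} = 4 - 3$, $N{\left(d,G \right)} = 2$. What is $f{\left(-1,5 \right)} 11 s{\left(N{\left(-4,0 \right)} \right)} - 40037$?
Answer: $-39905$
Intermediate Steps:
$f{\left(I,l \right)} = 1$ ($f{\left(I,l \right)} = 4 - 3 = 1$)
$s{\left(T \right)} = 6 T$ ($s{\left(T \right)} = 3 \left(T + T\right) = 3 \cdot 2 T = 6 T$)
$f{\left(-1,5 \right)} 11 s{\left(N{\left(-4,0 \right)} \right)} - 40037 = 1 \cdot 11 \cdot 6 \cdot 2 - 40037 = 11 \cdot 12 - 40037 = 132 - 40037 = -39905$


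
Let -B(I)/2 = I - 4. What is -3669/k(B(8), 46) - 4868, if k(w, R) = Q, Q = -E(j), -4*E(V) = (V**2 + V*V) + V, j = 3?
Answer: -38968/7 ≈ -5566.9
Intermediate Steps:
B(I) = 8 - 2*I (B(I) = -2*(I - 4) = -2*(-4 + I) = 8 - 2*I)
E(V) = -V**2/2 - V/4 (E(V) = -((V**2 + V*V) + V)/4 = -((V**2 + V**2) + V)/4 = -(2*V**2 + V)/4 = -(V + 2*V**2)/4 = -V**2/2 - V/4)
Q = 21/4 (Q = -(-1)*3*(1 + 2*3)/4 = -(-1)*3*(1 + 6)/4 = -(-1)*3*7/4 = -1*(-21/4) = 21/4 ≈ 5.2500)
k(w, R) = 21/4
-3669/k(B(8), 46) - 4868 = -3669/21/4 - 4868 = -3669*4/21 - 4868 = -4892/7 - 4868 = -38968/7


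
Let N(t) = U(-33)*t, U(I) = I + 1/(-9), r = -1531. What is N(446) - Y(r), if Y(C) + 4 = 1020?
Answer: -142052/9 ≈ -15784.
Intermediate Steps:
Y(C) = 1016 (Y(C) = -4 + 1020 = 1016)
U(I) = -1/9 + I (U(I) = I - 1/9 = -1/9 + I)
N(t) = -298*t/9 (N(t) = (-1/9 - 33)*t = -298*t/9)
N(446) - Y(r) = -298/9*446 - 1*1016 = -132908/9 - 1016 = -142052/9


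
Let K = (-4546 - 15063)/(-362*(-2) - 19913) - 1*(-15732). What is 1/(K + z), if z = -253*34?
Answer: 19189/136837179 ≈ 0.00014023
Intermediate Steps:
K = 301900957/19189 (K = -19609/(724 - 19913) + 15732 = -19609/(-19189) + 15732 = -19609*(-1/19189) + 15732 = 19609/19189 + 15732 = 301900957/19189 ≈ 15733.)
z = -8602
1/(K + z) = 1/(301900957/19189 - 8602) = 1/(136837179/19189) = 19189/136837179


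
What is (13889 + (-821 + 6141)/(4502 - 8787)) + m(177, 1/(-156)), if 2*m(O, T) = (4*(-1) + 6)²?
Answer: 11903523/857 ≈ 13890.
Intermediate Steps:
m(O, T) = 2 (m(O, T) = (4*(-1) + 6)²/2 = (-4 + 6)²/2 = (½)*2² = (½)*4 = 2)
(13889 + (-821 + 6141)/(4502 - 8787)) + m(177, 1/(-156)) = (13889 + (-821 + 6141)/(4502 - 8787)) + 2 = (13889 + 5320/(-4285)) + 2 = (13889 + 5320*(-1/4285)) + 2 = (13889 - 1064/857) + 2 = 11901809/857 + 2 = 11903523/857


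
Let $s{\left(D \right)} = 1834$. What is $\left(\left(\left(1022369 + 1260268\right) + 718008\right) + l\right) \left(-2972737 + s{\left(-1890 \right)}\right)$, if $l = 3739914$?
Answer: $-20025546954777$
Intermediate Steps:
$\left(\left(\left(1022369 + 1260268\right) + 718008\right) + l\right) \left(-2972737 + s{\left(-1890 \right)}\right) = \left(\left(\left(1022369 + 1260268\right) + 718008\right) + 3739914\right) \left(-2972737 + 1834\right) = \left(\left(2282637 + 718008\right) + 3739914\right) \left(-2970903\right) = \left(3000645 + 3739914\right) \left(-2970903\right) = 6740559 \left(-2970903\right) = -20025546954777$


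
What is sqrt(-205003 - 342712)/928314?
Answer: I*sqrt(547715)/928314 ≈ 0.00079723*I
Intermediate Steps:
sqrt(-205003 - 342712)/928314 = sqrt(-547715)*(1/928314) = (I*sqrt(547715))*(1/928314) = I*sqrt(547715)/928314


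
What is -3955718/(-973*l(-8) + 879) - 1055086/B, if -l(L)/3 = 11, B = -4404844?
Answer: -1086844720064/9081687117 ≈ -119.67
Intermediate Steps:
l(L) = -33 (l(L) = -3*11 = -33)
-3955718/(-973*l(-8) + 879) - 1055086/B = -3955718/(-973*(-33) + 879) - 1055086/(-4404844) = -3955718/(32109 + 879) - 1055086*(-1/4404844) = -3955718/32988 + 527543/2202422 = -3955718*1/32988 + 527543/2202422 = -1977859/16494 + 527543/2202422 = -1086844720064/9081687117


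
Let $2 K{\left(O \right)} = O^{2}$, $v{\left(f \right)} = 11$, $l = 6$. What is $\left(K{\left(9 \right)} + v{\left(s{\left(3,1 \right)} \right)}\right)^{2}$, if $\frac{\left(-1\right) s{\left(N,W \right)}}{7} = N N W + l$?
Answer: $\frac{10609}{4} \approx 2652.3$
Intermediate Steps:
$s{\left(N,W \right)} = -42 - 7 W N^{2}$ ($s{\left(N,W \right)} = - 7 \left(N N W + 6\right) = - 7 \left(N^{2} W + 6\right) = - 7 \left(W N^{2} + 6\right) = - 7 \left(6 + W N^{2}\right) = -42 - 7 W N^{2}$)
$K{\left(O \right)} = \frac{O^{2}}{2}$
$\left(K{\left(9 \right)} + v{\left(s{\left(3,1 \right)} \right)}\right)^{2} = \left(\frac{9^{2}}{2} + 11\right)^{2} = \left(\frac{1}{2} \cdot 81 + 11\right)^{2} = \left(\frac{81}{2} + 11\right)^{2} = \left(\frac{103}{2}\right)^{2} = \frac{10609}{4}$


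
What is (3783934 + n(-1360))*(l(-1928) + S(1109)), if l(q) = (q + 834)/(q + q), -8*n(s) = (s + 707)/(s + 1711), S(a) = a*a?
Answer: 646020497566887625/138816 ≈ 4.6538e+12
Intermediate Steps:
S(a) = a**2
n(s) = -(707 + s)/(8*(1711 + s)) (n(s) = -(s + 707)/(8*(s + 1711)) = -(707 + s)/(8*(1711 + s)))
l(q) = (834 + q)/(2*q) (l(q) = (834 + q)/((2*q)) = (834 + q)*(1/(2*q)) = (834 + q)/(2*q))
(3783934 + n(-1360))*(l(-1928) + S(1109)) = (3783934 + (-707 - 1*(-1360))/(8*(1711 - 1360)))*((1/2)*(834 - 1928)/(-1928) + 1109**2) = (3783934 + (1/8)*(-707 + 1360)/351)*((1/2)*(-1/1928)*(-1094) + 1229881) = (3783934 + (1/8)*(1/351)*653)*(547/1928 + 1229881) = (3783934 + 653/2808)*(2371211115/1928) = (10625287325/2808)*(2371211115/1928) = 646020497566887625/138816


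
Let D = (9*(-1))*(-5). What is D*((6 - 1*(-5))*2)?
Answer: 990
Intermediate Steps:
D = 45 (D = -9*(-5) = 45)
D*((6 - 1*(-5))*2) = 45*((6 - 1*(-5))*2) = 45*((6 + 5)*2) = 45*(11*2) = 45*22 = 990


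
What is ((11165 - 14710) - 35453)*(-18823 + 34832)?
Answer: -624318982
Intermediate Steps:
((11165 - 14710) - 35453)*(-18823 + 34832) = (-3545 - 35453)*16009 = -38998*16009 = -624318982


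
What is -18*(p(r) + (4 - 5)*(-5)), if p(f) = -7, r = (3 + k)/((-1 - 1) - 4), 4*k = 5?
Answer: 36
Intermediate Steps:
k = 5/4 (k = (¼)*5 = 5/4 ≈ 1.2500)
r = -17/24 (r = (3 + 5/4)/((-1 - 1) - 4) = 17/(4*(-2 - 4)) = (17/4)/(-6) = (17/4)*(-⅙) = -17/24 ≈ -0.70833)
-18*(p(r) + (4 - 5)*(-5)) = -18*(-7 + (4 - 5)*(-5)) = -18*(-7 - 1*(-5)) = -18*(-7 + 5) = -18*(-2) = 36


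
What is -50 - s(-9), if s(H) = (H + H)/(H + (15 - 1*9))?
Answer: -56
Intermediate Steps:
s(H) = 2*H/(6 + H) (s(H) = (2*H)/(H + (15 - 9)) = (2*H)/(H + 6) = (2*H)/(6 + H) = 2*H/(6 + H))
-50 - s(-9) = -50 - 2*(-9)/(6 - 9) = -50 - 2*(-9)/(-3) = -50 - 2*(-9)*(-1)/3 = -50 - 1*6 = -50 - 6 = -56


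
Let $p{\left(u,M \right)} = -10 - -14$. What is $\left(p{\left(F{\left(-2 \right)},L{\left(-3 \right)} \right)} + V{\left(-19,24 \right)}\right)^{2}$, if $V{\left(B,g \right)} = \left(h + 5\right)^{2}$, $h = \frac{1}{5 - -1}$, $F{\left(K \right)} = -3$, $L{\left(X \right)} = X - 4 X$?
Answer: $\frac{1221025}{1296} \approx 942.15$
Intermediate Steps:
$L{\left(X \right)} = - 3 X$
$p{\left(u,M \right)} = 4$ ($p{\left(u,M \right)} = -10 + 14 = 4$)
$h = \frac{1}{6}$ ($h = \frac{1}{5 + 1} = \frac{1}{6} \approx 0.16667$)
$V{\left(B,g \right)} = \frac{961}{36}$ ($V{\left(B,g \right)} = \left(\frac{1}{6} + 5\right)^{2} = \left(\frac{31}{6}\right)^{2} = \frac{961}{36}$)
$\left(p{\left(F{\left(-2 \right)},L{\left(-3 \right)} \right)} + V{\left(-19,24 \right)}\right)^{2} = \left(4 + \frac{961}{36}\right)^{2} = \left(\frac{1105}{36}\right)^{2} = \frac{1221025}{1296}$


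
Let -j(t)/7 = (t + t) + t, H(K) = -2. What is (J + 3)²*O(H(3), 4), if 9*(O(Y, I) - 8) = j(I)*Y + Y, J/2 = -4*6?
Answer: 53550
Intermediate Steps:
J = -48 (J = 2*(-4*6) = 2*(-24) = -48)
j(t) = -21*t (j(t) = -7*((t + t) + t) = -7*(2*t + t) = -21*t)
O(Y, I) = 8 + Y/9 - 7*I*Y/3 (O(Y, I) = 8 + ((-21*I)*Y + Y)/9 = 8 + (-21*I*Y + Y)/9 = 8 + (Y - 21*I*Y)/9 = 8 + (Y/9 - 7*I*Y/3) = 8 + Y/9 - 7*I*Y/3)
(J + 3)²*O(H(3), 4) = (-48 + 3)²*(8 + (⅑)*(-2) - 7/3*4*(-2)) = (-45)²*(8 - 2/9 + 56/3) = 2025*(238/9) = 53550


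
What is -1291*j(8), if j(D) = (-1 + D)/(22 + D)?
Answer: -9037/30 ≈ -301.23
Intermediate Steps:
j(D) = (-1 + D)/(22 + D)
-1291*j(8) = -1291*(-1 + 8)/(22 + 8) = -1291*7/30 = -9037/30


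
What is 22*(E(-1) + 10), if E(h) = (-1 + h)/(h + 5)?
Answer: 209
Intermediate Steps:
E(h) = (-1 + h)/(5 + h)
22*(E(-1) + 10) = 22*((-1 - 1)/(5 - 1) + 10) = 22*(-2/4 + 10) = 22*((¼)*(-2) + 10) = 22*(-½ + 10) = 22*(19/2) = 209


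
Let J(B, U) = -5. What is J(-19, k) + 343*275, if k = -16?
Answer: 94320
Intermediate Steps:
J(-19, k) + 343*275 = -5 + 343*275 = -5 + 94325 = 94320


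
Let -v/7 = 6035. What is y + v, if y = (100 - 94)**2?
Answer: -42209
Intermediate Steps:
v = -42245 (v = -7*6035 = -42245)
y = 36 (y = 6**2 = 36)
y + v = 36 - 42245 = -42209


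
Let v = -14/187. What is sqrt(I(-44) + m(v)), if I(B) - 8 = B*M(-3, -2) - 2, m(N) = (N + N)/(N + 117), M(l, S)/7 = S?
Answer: sqrt(297364043730)/21865 ≈ 24.940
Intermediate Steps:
v = -14/187 (v = -14*1/187 = -14/187 ≈ -0.074866)
M(l, S) = 7*S
m(N) = 2*N/(117 + N) (m(N) = (2*N)/(117 + N) = 2*N/(117 + N))
I(B) = 6 - 14*B (I(B) = 8 + (B*(7*(-2)) - 2) = 8 + (B*(-14) - 2) = 8 + (-14*B - 2) = 8 + (-2 - 14*B) = 6 - 14*B)
sqrt(I(-44) + m(v)) = sqrt((6 - 14*(-44)) + 2*(-14/187)/(117 - 14/187)) = sqrt((6 + 616) + 2*(-14/187)/(21865/187)) = sqrt(622 + 2*(-14/187)*(187/21865)) = sqrt(622 - 28/21865) = sqrt(13600002/21865) = sqrt(297364043730)/21865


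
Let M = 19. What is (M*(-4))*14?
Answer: -1064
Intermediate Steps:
(M*(-4))*14 = (19*(-4))*14 = -76*14 = -1064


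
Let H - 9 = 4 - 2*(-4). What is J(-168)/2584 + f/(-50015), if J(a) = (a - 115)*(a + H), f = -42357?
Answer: 312874929/18462680 ≈ 16.946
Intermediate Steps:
H = 21 (H = 9 + (4 - 2*(-4)) = 9 + (4 + 8) = 9 + 12 = 21)
J(a) = (-115 + a)*(21 + a) (J(a) = (a - 115)*(a + 21) = (-115 + a)*(21 + a))
J(-168)/2584 + f/(-50015) = (-2415 + (-168)**2 - 94*(-168))/2584 - 42357/(-50015) = (-2415 + 28224 + 15792)*(1/2584) - 42357*(-1/50015) = 41601*(1/2584) + 6051/7145 = 41601/2584 + 6051/7145 = 312874929/18462680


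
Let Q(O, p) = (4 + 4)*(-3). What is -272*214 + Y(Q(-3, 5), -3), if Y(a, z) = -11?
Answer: -58219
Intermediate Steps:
Q(O, p) = -24 (Q(O, p) = 8*(-3) = -24)
-272*214 + Y(Q(-3, 5), -3) = -272*214 - 11 = -58208 - 11 = -58219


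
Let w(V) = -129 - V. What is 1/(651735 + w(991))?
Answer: 1/650615 ≈ 1.5370e-6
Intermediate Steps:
1/(651735 + w(991)) = 1/(651735 + (-129 - 1*991)) = 1/(651735 + (-129 - 991)) = 1/(651735 - 1120) = 1/650615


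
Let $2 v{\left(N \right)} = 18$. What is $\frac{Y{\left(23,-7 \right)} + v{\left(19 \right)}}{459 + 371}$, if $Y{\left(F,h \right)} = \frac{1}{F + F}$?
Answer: $\frac{1}{92} \approx 0.01087$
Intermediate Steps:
$v{\left(N \right)} = 9$ ($v{\left(N \right)} = \frac{1}{2} \cdot 18 = 9$)
$Y{\left(F,h \right)} = \frac{1}{2 F}$
$\frac{Y{\left(23,-7 \right)} + v{\left(19 \right)}}{459 + 371} = \frac{\frac{1}{2 \cdot 23} + 9}{459 + 371} = \frac{\frac{1}{2} \cdot \frac{1}{23} + 9}{830} = \left(\frac{1}{46} + 9\right) \frac{1}{830} = \frac{415}{46} \cdot \frac{1}{830} = \frac{1}{92}$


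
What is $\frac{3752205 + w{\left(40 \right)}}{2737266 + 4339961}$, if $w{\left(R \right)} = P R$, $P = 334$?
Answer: $\frac{3765565}{7077227} \approx 0.53207$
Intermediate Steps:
$w{\left(R \right)} = 334 R$
$\frac{3752205 + w{\left(40 \right)}}{2737266 + 4339961} = \frac{3752205 + 334 \cdot 40}{2737266 + 4339961} = \frac{3752205 + 13360}{7077227} = 3765565 \cdot \frac{1}{7077227} = \frac{3765565}{7077227}$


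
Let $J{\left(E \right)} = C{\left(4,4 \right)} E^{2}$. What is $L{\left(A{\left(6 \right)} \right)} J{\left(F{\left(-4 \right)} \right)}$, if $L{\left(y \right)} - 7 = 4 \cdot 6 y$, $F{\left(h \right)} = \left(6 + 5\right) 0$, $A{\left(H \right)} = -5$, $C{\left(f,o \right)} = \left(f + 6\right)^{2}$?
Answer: $0$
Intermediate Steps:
$C{\left(f,o \right)} = \left(6 + f\right)^{2}$
$F{\left(h \right)} = 0$ ($F{\left(h \right)} = 11 \cdot 0 = 0$)
$L{\left(y \right)} = 7 + 24 y$ ($L{\left(y \right)} = 7 + 4 \cdot 6 y = 7 + 24 y$)
$J{\left(E \right)} = 100 E^{2}$ ($J{\left(E \right)} = \left(6 + 4\right)^{2} E^{2} = 10^{2} E^{2} = 100 E^{2}$)
$L{\left(A{\left(6 \right)} \right)} J{\left(F{\left(-4 \right)} \right)} = \left(7 + 24 \left(-5\right)\right) 100 \cdot 0^{2} = \left(7 - 120\right) 100 \cdot 0 = \left(-113\right) 0 = 0$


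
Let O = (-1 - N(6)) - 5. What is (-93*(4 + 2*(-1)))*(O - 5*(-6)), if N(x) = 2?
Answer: -4092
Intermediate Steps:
O = -8 (O = (-1 - 1*2) - 5 = (-1 - 2) - 5 = -3 - 5 = -8)
(-93*(4 + 2*(-1)))*(O - 5*(-6)) = (-93*(4 + 2*(-1)))*(-8 - 5*(-6)) = (-93*(4 - 2))*(-8 + 30) = -93*2*22 = -186*22 = -4092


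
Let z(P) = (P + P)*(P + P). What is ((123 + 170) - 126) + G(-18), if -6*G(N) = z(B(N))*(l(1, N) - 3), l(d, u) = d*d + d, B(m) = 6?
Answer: 191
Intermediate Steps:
l(d, u) = d + d**2 (l(d, u) = d**2 + d = d + d**2)
z(P) = 4*P**2 (z(P) = (2*P)*(2*P) = 4*P**2)
G(N) = 24 (G(N) = -4*6**2*(1*(1 + 1) - 3)/6 = -4*36*(1*2 - 3)/6 = -24*(2 - 3) = -24*(-1) = -1/6*(-144) = 24)
((123 + 170) - 126) + G(-18) = ((123 + 170) - 126) + 24 = (293 - 126) + 24 = 167 + 24 = 191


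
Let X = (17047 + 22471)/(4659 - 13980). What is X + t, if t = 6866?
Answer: 63958468/9321 ≈ 6861.8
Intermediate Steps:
X = -39518/9321 (X = 39518/(-9321) = 39518*(-1/9321) = -39518/9321 ≈ -4.2397)
X + t = -39518/9321 + 6866 = 63958468/9321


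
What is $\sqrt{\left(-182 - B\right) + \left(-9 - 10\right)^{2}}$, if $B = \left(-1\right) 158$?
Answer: $\sqrt{337} \approx 18.358$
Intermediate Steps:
$B = -158$
$\sqrt{\left(-182 - B\right) + \left(-9 - 10\right)^{2}} = \sqrt{\left(-182 - -158\right) + \left(-9 - 10\right)^{2}} = \sqrt{\left(-182 + 158\right) + \left(-19\right)^{2}} = \sqrt{-24 + 361} = \sqrt{337}$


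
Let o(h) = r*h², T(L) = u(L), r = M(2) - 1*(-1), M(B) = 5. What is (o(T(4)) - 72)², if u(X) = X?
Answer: 576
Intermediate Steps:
r = 6 (r = 5 - 1*(-1) = 5 + 1 = 6)
T(L) = L
o(h) = 6*h²
(o(T(4)) - 72)² = (6*4² - 72)² = (6*16 - 72)² = (96 - 72)² = 24² = 576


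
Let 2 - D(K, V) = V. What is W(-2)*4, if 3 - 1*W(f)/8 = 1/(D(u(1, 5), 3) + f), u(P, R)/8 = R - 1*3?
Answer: 320/3 ≈ 106.67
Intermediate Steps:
u(P, R) = -24 + 8*R (u(P, R) = 8*(R - 1*3) = 8*(R - 3) = 8*(-3 + R) = -24 + 8*R)
D(K, V) = 2 - V
W(f) = 24 - 8/(-1 + f) (W(f) = 24 - 8/((2 - 1*3) + f) = 24 - 8/((2 - 3) + f) = 24 - 8/(-1 + f))
W(-2)*4 = (8*(-4 + 3*(-2))/(-1 - 2))*4 = (8*(-4 - 6)/(-3))*4 = (8*(-1/3)*(-10))*4 = (80/3)*4 = 320/3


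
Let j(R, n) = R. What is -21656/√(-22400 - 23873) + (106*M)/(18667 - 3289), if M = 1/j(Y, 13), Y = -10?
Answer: -53/76890 + 21656*I*√46273/46273 ≈ -0.0006893 + 100.67*I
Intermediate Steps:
M = -⅒ (M = 1/(-10) = -⅒ ≈ -0.10000)
-21656/√(-22400 - 23873) + (106*M)/(18667 - 3289) = -21656/√(-22400 - 23873) + (106*(-⅒))/(18667 - 3289) = -21656*(-I*√46273/46273) - 53/5/15378 = -21656*(-I*√46273/46273) - 53/5*1/15378 = -(-21656)*I*√46273/46273 - 53/76890 = 21656*I*√46273/46273 - 53/76890 = -53/76890 + 21656*I*√46273/46273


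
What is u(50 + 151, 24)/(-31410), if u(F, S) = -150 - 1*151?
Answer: 301/31410 ≈ 0.0095829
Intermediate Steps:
u(F, S) = -301 (u(F, S) = -150 - 151 = -301)
u(50 + 151, 24)/(-31410) = -301/(-31410) = -301*(-1/31410) = 301/31410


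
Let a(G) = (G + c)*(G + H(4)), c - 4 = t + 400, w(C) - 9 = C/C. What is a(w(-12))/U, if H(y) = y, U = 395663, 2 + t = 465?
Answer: 12278/395663 ≈ 0.031031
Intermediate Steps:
t = 463 (t = -2 + 465 = 463)
w(C) = 10 (w(C) = 9 + C/C = 9 + 1 = 10)
c = 867 (c = 4 + (463 + 400) = 4 + 863 = 867)
a(G) = (4 + G)*(867 + G) (a(G) = (G + 867)*(G + 4) = (867 + G)*(4 + G) = (4 + G)*(867 + G))
a(w(-12))/U = (3468 + 10**2 + 871*10)/395663 = (3468 + 100 + 8710)*(1/395663) = 12278*(1/395663) = 12278/395663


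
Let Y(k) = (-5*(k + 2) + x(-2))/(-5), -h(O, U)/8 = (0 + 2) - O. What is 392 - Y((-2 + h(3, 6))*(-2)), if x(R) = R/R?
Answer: 2011/5 ≈ 402.20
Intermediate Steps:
x(R) = 1
h(O, U) = -16 + 8*O (h(O, U) = -8*((0 + 2) - O) = -8*(2 - O) = -16 + 8*O)
Y(k) = 9/5 + k (Y(k) = (-5*(k + 2) + 1)/(-5) = (-5*(2 + k) + 1)*(-⅕) = ((-10 - 5*k) + 1)*(-⅕) = (-9 - 5*k)*(-⅕) = 9/5 + k)
392 - Y((-2 + h(3, 6))*(-2)) = 392 - (9/5 + (-2 + (-16 + 8*3))*(-2)) = 392 - (9/5 + (-2 + (-16 + 24))*(-2)) = 392 - (9/5 + (-2 + 8)*(-2)) = 392 - (9/5 + 6*(-2)) = 392 - (9/5 - 12) = 392 - 1*(-51/5) = 392 + 51/5 = 2011/5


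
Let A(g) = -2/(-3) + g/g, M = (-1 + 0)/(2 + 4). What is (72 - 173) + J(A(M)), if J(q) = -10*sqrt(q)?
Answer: -101 - 10*sqrt(15)/3 ≈ -113.91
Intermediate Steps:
M = -1/6 ≈ -0.16667
A(g) = 5/3 (A(g) = -2*(-1/3) + 1 = 2/3 + 1 = 5/3)
(72 - 173) + J(A(M)) = (72 - 173) - 10*sqrt(15)/3 = -101 - 10*sqrt(15)/3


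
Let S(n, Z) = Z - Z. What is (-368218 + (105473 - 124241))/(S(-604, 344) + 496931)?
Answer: -386986/496931 ≈ -0.77875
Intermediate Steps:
S(n, Z) = 0
(-368218 + (105473 - 124241))/(S(-604, 344) + 496931) = (-368218 + (105473 - 124241))/(0 + 496931) = (-368218 - 18768)/496931 = -386986*1/496931 = -386986/496931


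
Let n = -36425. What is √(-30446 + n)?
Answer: I*√66871 ≈ 258.59*I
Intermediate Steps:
√(-30446 + n) = √(-30446 - 36425) = √(-66871) = I*√66871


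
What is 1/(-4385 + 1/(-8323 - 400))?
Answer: -8723/38250356 ≈ -0.00022805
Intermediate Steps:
1/(-4385 + 1/(-8323 - 400)) = 1/(-4385 + 1/(-8723)) = 1/(-4385 - 1/8723) = 1/(-38250356/8723) = -8723/38250356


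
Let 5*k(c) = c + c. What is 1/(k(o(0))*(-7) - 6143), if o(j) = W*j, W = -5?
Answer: -1/6143 ≈ -0.00016279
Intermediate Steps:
o(j) = -5*j
k(c) = 2*c/5 (k(c) = (c + c)/5 = (2*c)/5 = 2*c/5)
1/(k(o(0))*(-7) - 6143) = 1/((2*(-5*0)/5)*(-7) - 6143) = 1/(((⅖)*0)*(-7) - 6143) = 1/(0*(-7) - 6143) = 1/(0 - 6143) = 1/(-6143) = -1/6143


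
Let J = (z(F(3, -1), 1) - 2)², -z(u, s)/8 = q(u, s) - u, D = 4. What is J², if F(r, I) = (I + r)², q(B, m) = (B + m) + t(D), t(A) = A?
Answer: 3111696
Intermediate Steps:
q(B, m) = 4 + B + m (q(B, m) = (B + m) + 4 = 4 + B + m)
z(u, s) = -32 - 8*s (z(u, s) = -8*((4 + u + s) - u) = -8*((4 + s + u) - u) = -8*(4 + s) = -32 - 8*s)
J = 1764 (J = ((-32 - 8*1) - 2)² = ((-32 - 8) - 2)² = (-40 - 2)² = (-42)² = 1764)
J² = 1764² = 3111696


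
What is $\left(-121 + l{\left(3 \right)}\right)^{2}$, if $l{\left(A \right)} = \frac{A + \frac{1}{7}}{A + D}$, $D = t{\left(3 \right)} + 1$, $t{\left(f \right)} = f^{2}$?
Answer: $\frac{120758121}{8281} \approx 14583.0$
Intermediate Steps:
$D = 10$ ($D = 3^{2} + 1 = 9 + 1 = 10$)
$l{\left(A \right)} = \frac{\frac{1}{7} + A}{10 + A}$ ($l{\left(A \right)} = \frac{A + \frac{1}{7}}{A + 10} = \frac{A + \frac{1}{7}}{10 + A} = \frac{\frac{1}{7} + A}{10 + A}$)
$\left(-121 + l{\left(3 \right)}\right)^{2} = \left(-121 + \frac{\frac{1}{7} + 3}{10 + 3}\right)^{2} = \left(-121 + \frac{1}{13} \cdot \frac{22}{7}\right)^{2} = \left(-121 + \frac{22}{91}\right)^{2} = \left(- \frac{10989}{91}\right)^{2} = \frac{120758121}{8281}$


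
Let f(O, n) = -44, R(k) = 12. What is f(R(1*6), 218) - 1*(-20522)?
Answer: 20478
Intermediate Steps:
f(R(1*6), 218) - 1*(-20522) = -44 - 1*(-20522) = -44 + 20522 = 20478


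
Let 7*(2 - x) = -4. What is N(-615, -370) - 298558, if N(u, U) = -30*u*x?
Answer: -1757806/7 ≈ -2.5112e+5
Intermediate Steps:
x = 18/7 (x = 2 - 1/7*(-4) = 2 + 4/7 = 18/7 ≈ 2.5714)
N(u, U) = -540*u/7 (N(u, U) = -30*u*18/7 = -540*u/7)
N(-615, -370) - 298558 = -540/7*(-615) - 298558 = 332100/7 - 298558 = -1757806/7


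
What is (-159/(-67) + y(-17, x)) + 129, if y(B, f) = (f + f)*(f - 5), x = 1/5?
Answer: 216834/1675 ≈ 129.45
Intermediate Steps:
x = 1/5 ≈ 0.20000
y(B, f) = 2*f*(-5 + f) (y(B, f) = (2*f)*(-5 + f) = 2*f*(-5 + f))
(-159/(-67) + y(-17, x)) + 129 = (-159/(-67) + 2*(1/5)*(-5 + 1/5)) + 129 = (-159*(-1/67) + 2*(1/5)*(-24/5)) + 129 = (159/67 - 48/25) + 129 = 759/1675 + 129 = 216834/1675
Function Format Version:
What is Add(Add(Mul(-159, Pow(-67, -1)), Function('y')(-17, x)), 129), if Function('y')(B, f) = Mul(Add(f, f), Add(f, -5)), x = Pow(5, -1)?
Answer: Rational(216834, 1675) ≈ 129.45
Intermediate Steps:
x = Rational(1, 5) ≈ 0.20000
Function('y')(B, f) = Mul(2, f, Add(-5, f)) (Function('y')(B, f) = Mul(Mul(2, f), Add(-5, f)) = Mul(2, f, Add(-5, f)))
Add(Add(Mul(-159, Pow(-67, -1)), Function('y')(-17, x)), 129) = Add(Add(Mul(-159, Pow(-67, -1)), Mul(2, Rational(1, 5), Add(-5, Rational(1, 5)))), 129) = Add(Add(Mul(-159, Rational(-1, 67)), Mul(2, Rational(1, 5), Rational(-24, 5))), 129) = Add(Add(Rational(159, 67), Rational(-48, 25)), 129) = Add(Rational(759, 1675), 129) = Rational(216834, 1675)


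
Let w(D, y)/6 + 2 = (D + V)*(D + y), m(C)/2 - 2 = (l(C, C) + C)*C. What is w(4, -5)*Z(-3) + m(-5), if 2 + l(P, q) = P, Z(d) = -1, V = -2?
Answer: 148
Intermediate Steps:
l(P, q) = -2 + P
m(C) = 4 + 2*C*(-2 + 2*C) (m(C) = 4 + 2*(((-2 + C) + C)*C) = 4 + 2*((-2 + 2*C)*C) = 4 + 2*(C*(-2 + 2*C)) = 4 + 2*C*(-2 + 2*C))
w(D, y) = -12 + 6*(-2 + D)*(D + y) (w(D, y) = -12 + 6*((D - 2)*(D + y)) = -12 + 6*((-2 + D)*(D + y)) = -12 + 6*(-2 + D)*(D + y))
w(4, -5)*Z(-3) + m(-5) = (-12 - 12*4 - 12*(-5) + 6*4² + 6*4*(-5))*(-1) + (4 - 4*(-5) + 4*(-5)²) = (-12 - 48 + 60 + 6*16 - 120)*(-1) + (4 + 20 + 4*25) = (-12 - 48 + 60 + 96 - 120)*(-1) + (4 + 20 + 100) = -24*(-1) + 124 = 24 + 124 = 148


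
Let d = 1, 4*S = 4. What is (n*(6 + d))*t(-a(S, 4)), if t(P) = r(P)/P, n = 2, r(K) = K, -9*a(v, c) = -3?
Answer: 14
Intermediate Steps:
S = 1 (S = (¼)*4 = 1)
a(v, c) = ⅓ (a(v, c) = -⅑*(-3) = ⅓)
t(P) = 1 (t(P) = P/P = 1)
(n*(6 + d))*t(-a(S, 4)) = (2*(6 + 1))*1 = (2*7)*1 = 14*1 = 14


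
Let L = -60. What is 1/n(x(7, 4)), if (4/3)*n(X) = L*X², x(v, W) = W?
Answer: -1/720 ≈ -0.0013889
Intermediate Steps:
n(X) = -45*X² (n(X) = 3*(-60*X²)/4 = -45*X²)
1/n(x(7, 4)) = 1/(-45*4²) = 1/(-45*16) = 1/(-720) = -1/720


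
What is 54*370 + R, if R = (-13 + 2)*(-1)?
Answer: 19991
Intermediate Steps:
R = 11 (R = -11*(-1) = 11)
54*370 + R = 54*370 + 11 = 19980 + 11 = 19991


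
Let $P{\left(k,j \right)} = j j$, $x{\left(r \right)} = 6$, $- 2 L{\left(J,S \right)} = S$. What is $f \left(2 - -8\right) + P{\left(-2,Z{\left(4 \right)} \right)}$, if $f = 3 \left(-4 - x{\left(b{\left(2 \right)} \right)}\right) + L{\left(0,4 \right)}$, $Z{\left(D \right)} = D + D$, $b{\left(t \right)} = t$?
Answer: $-256$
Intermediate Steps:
$Z{\left(D \right)} = 2 D$
$L{\left(J,S \right)} = - \frac{S}{2}$
$P{\left(k,j \right)} = j^{2}$
$f = -32$ ($f = 3 \left(-4 - 6\right) - 2 = 3 \left(-10\right) - 2 = -30 - 2 = -32$)
$f \left(2 - -8\right) + P{\left(-2,Z{\left(4 \right)} \right)} = - 32 \left(2 - -8\right) + \left(2 \cdot 4\right)^{2} = - 32 \left(2 + 8\right) + 8^{2} = \left(-32\right) 10 + 64 = -320 + 64 = -256$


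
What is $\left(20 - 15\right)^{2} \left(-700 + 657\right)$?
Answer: $-1075$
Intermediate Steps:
$\left(20 - 15\right)^{2} \left(-700 + 657\right) = 5^{2} \left(-43\right) = 25 \left(-43\right) = -1075$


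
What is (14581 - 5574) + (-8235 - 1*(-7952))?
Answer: 8724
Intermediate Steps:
(14581 - 5574) + (-8235 - 1*(-7952)) = 9007 + (-8235 + 7952) = 9007 - 283 = 8724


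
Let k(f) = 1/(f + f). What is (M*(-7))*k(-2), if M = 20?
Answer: 35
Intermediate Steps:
k(f) = 1/(2*f)
(M*(-7))*k(-2) = (20*(-7))*((1/2)/(-2)) = -70*(-1)/2 = -140*(-1/4) = 35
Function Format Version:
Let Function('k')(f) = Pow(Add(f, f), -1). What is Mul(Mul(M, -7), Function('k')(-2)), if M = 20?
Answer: 35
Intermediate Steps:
Function('k')(f) = Mul(Rational(1, 2), Pow(f, -1)) (Function('k')(f) = Pow(Mul(2, f), -1) = Mul(Rational(1, 2), Pow(f, -1)))
Mul(Mul(M, -7), Function('k')(-2)) = Mul(Mul(20, -7), Mul(Rational(1, 2), Pow(-2, -1))) = Mul(-140, Mul(Rational(1, 2), Rational(-1, 2))) = Mul(-140, Rational(-1, 4)) = 35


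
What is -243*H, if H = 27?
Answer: -6561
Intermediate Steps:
-243*H = -243*27 = -6561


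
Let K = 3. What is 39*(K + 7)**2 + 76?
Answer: 3976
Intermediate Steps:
39*(K + 7)**2 + 76 = 39*(3 + 7)**2 + 76 = 39*10**2 + 76 = 39*100 + 76 = 3900 + 76 = 3976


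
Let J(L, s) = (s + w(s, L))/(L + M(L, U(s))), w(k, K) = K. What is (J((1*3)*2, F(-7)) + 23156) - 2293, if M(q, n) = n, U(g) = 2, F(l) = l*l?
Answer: 166959/8 ≈ 20870.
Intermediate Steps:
F(l) = l²
J(L, s) = (L + s)/(2 + L) (J(L, s) = (s + L)/(L + 2) = (L + s)/(2 + L))
(J((1*3)*2, F(-7)) + 23156) - 2293 = (((1*3)*2 + (-7)²)/(2 + (1*3)*2) + 23156) - 2293 = ((3*2 + 49)/(2 + 3*2) + 23156) - 2293 = ((6 + 49)/(2 + 6) + 23156) - 2293 = (55/8 + 23156) - 2293 = 185303/8 - 2293 = 166959/8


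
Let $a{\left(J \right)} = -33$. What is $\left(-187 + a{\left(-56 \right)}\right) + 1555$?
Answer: $1335$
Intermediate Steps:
$\left(-187 + a{\left(-56 \right)}\right) + 1555 = \left(-187 - 33\right) + 1555 = -220 + 1555 = 1335$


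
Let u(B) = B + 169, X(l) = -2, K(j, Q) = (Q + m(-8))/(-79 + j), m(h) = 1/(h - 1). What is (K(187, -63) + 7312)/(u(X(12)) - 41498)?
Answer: -1776674/10043433 ≈ -0.17690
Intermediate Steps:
m(h) = 1/(-1 + h)
K(j, Q) = (-⅑ + Q)/(-79 + j) (K(j, Q) = (Q + 1/(-1 - 8))/(-79 + j) = (Q + 1/(-9))/(-79 + j) = (Q - ⅑)/(-79 + j) = (-⅑ + Q)/(-79 + j))
u(B) = 169 + B
(K(187, -63) + 7312)/(u(X(12)) - 41498) = ((-⅑ - 63)/(-79 + 187) + 7312)/((169 - 2) - 41498) = (-568/9/108 + 7312)/(167 - 41498) = ((1/108)*(-568/9) + 7312)/(-41331) = (-142/243 + 7312)*(-1/41331) = (1776674/243)*(-1/41331) = -1776674/10043433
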